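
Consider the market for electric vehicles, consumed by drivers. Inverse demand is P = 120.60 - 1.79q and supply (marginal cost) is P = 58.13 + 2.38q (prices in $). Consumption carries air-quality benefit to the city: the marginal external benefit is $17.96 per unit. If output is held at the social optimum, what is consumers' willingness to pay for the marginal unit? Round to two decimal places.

Social marginal benefit = demand + MEB = 138.56 - 1.79q.
Set SMB = MC: 138.56 - 1.79q = 58.13 + 2.38q → q* = 19.2878.
Consumer price on the demand curve at q*: 120.60 − 1.79×19.2878 = 86.0748.

P = $86.07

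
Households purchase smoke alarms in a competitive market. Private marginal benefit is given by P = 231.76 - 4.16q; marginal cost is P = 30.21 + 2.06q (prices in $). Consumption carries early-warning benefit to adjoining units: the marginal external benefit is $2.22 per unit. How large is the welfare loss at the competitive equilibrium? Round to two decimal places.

DWL = $0.40

Market equilibrium (private): 30.21 + 2.06q = 231.76 - 4.16q → q_m = 32.4035.
Social marginal benefit = demand + MEB = 233.98 - 4.16q.
Set SMB = MC: 233.98 - 4.16q = 30.21 + 2.06q → q* = 32.7605.
Height of the DWL triangle at q_m is SMB(q_m) − MC(q_m) = MEB(q_m) = 2.2200.
DWL = ½ × 0.3570 × 2.2200 = 0.3963.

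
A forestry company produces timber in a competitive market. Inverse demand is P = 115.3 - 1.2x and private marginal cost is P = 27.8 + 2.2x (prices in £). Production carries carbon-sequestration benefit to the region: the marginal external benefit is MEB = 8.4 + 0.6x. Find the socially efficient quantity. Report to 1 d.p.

Social marginal cost = private MC − MEB = 19.4 + 1.6x.
Set SMC = demand: 19.4 + 1.6x = 115.3 - 1.2x → x* = 34.2500.

x* = 34.3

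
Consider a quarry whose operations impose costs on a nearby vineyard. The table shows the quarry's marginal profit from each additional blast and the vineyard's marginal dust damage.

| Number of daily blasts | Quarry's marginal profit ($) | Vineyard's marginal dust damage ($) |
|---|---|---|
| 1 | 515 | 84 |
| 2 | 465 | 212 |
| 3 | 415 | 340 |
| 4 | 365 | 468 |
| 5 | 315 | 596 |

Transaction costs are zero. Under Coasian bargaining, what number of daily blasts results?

Bargaining reaches the level where marginal profit last exceeds marginal dust damage.
That holds through level 3 (415 ≥ 340) but not at 4 (365 < 468).

3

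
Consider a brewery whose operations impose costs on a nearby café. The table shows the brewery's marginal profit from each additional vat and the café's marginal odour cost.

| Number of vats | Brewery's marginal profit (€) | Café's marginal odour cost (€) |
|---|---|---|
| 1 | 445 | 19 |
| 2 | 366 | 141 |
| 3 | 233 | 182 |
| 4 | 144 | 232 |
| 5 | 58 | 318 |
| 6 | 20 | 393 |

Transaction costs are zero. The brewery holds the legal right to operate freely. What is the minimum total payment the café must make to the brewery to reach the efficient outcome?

€222

Left alone the brewery would choose level 6 (marginal profit stays positive).
Efficient level: k* = 3 (marginal profit ≥ marginal odour cost through 3).
The café must at least cover the brewery's forgone profit from cutting 6→3: 144 + 58 + 20 = 222.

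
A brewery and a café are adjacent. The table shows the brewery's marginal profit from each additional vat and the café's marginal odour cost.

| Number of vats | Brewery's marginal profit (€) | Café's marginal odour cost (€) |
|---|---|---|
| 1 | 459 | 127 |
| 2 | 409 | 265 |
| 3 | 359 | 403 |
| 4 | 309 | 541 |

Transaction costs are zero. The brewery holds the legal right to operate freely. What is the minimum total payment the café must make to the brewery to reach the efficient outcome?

€668

Left alone the brewery would choose level 4 (marginal profit stays positive).
Efficient level: k* = 2 (marginal profit ≥ marginal odour cost through 2).
The café must at least cover the brewery's forgone profit from cutting 4→2: 359 + 309 = 668.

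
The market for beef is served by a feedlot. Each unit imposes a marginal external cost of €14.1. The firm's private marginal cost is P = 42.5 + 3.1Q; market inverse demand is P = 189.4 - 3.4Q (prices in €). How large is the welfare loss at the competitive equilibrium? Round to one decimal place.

Market equilibrium (private): 42.5 + 3.1Q = 189.4 - 3.4Q → Q_m = 22.6000.
Social marginal cost = private MC + MEC = 56.6 + 3.1Q.
Set SMC = demand: 56.6 + 3.1Q = 189.4 - 3.4Q → Q* = 20.4308.
The loss is the area between SMC and demand from Q* to Q_m; with linear curves that's a triangle of height MEC(Q_m).
DWL = ½ × 2.1692 × 14.1000 = 15.2929.

DWL = €15.3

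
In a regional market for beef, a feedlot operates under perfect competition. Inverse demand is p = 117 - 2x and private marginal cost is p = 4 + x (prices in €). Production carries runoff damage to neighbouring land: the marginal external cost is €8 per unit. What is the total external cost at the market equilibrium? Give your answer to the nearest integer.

Market equilibrium (private): 4 + x = 117 - 2x → x_m = 37.6667.
Total external cost = MEC × x_m = 8 × 37.6667 = 301.3336.

€301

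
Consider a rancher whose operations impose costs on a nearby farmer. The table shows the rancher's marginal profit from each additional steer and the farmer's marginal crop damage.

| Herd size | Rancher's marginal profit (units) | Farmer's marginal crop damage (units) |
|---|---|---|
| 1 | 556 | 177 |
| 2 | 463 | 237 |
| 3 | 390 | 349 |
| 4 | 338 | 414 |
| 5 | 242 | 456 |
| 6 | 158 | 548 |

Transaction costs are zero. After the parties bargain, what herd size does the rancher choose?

3

Bargaining reaches the level where marginal profit last exceeds marginal crop damage.
That holds through level 3 (390 ≥ 349) but not at 4 (338 < 414).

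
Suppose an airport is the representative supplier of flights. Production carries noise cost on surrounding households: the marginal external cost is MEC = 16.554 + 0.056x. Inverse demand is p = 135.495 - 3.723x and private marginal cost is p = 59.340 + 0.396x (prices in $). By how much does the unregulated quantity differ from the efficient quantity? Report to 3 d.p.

Market equilibrium (private): 59.340 + 0.396x = 135.495 - 3.723x → x_m = 18.4887.
Social marginal cost = private MC + MEC = 75.894 + 0.452x.
Set SMC = demand: 75.894 + 0.452x = 135.495 - 3.723x → x* = 14.2757.
Gap = |18.4887 − 14.2757| = 4.2130.

4.213 units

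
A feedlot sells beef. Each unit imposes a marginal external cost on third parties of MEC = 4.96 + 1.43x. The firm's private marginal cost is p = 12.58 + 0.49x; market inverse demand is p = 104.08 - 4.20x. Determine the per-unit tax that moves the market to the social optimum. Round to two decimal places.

tax = 25.18 per unit

Social marginal cost = private MC + MEC = 17.54 + 1.92x.
Set SMC = demand: 17.54 + 1.92x = 104.08 - 4.20x → x* = 14.1405.
The Pigouvian tax equals MEC at x*: 4.96 + 1.43×14.1405 = 25.1809.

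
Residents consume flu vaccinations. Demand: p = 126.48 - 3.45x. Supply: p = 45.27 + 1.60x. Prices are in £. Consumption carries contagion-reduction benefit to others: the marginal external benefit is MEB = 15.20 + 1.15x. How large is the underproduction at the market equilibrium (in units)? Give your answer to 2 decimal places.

8.64 units

Market equilibrium (private): 45.27 + 1.60x = 126.48 - 3.45x → x_m = 16.0812.
Social marginal benefit = demand + MEB = 141.68 - 2.30x.
Set SMB = MC: 141.68 - 2.30x = 45.27 + 1.60x → x* = 24.7205.
Gap = |16.0812 − 24.7205| = 8.6393.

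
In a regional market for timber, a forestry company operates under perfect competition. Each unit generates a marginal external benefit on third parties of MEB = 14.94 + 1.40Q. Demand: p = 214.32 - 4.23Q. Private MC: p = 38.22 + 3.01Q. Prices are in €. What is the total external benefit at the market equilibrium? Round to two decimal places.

€777.52

Market equilibrium (private): 38.22 + 3.01Q = 214.32 - 4.23Q → Q_m = 24.3232.
Total external benefit = ∫₀^{Q_m} (14.94 + 1.40Q) dQ = 14.94×24.3232 + ½×1.40×24.3232² = 777.5212.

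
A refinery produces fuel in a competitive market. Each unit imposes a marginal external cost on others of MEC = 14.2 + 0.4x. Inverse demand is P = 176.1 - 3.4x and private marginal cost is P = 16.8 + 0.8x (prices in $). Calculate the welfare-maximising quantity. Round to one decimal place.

Social marginal cost = private MC + MEC = 31.0 + 1.2x.
Set SMC = demand: 31.0 + 1.2x = 176.1 - 3.4x → x* = 31.5435.

x* = 31.5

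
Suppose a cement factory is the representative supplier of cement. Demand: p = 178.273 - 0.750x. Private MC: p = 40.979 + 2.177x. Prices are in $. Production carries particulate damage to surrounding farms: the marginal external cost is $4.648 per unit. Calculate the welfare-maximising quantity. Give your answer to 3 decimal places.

Social marginal cost = private MC + MEC = 45.627 + 2.177x.
Set SMC = demand: 45.627 + 2.177x = 178.273 - 0.750x → x* = 45.3181.

x* = 45.318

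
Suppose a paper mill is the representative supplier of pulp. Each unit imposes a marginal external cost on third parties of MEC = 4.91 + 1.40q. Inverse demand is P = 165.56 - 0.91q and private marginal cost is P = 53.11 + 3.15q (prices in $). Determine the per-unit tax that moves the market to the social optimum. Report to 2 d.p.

tax = $32.48 per unit

Social marginal cost = private MC + MEC = 58.02 + 4.55q.
Set SMC = demand: 58.02 + 4.55q = 165.56 - 0.91q → q* = 19.6960.
The Pigouvian tax equals MEC at q*: 4.91 + 1.40×19.6960 = 32.4844.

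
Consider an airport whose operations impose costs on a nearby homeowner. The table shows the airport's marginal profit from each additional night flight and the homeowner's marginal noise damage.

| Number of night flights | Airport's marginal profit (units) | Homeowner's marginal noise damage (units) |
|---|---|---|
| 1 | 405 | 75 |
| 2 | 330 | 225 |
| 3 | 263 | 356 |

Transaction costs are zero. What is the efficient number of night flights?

Bargaining reaches the level where marginal profit last exceeds marginal noise damage.
That holds through level 2 (330 ≥ 225) but not at 3 (263 < 356).

2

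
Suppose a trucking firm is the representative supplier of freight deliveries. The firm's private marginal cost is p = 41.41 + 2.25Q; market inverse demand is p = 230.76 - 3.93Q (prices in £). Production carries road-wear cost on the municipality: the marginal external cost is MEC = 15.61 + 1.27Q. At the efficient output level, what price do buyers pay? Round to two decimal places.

Social marginal cost = private MC + MEC = 57.02 + 3.52Q.
Set SMC = demand: 57.02 + 3.52Q = 230.76 - 3.93Q → Q* = 23.3208.
Consumer price on the demand curve at Q*: 230.76 − 3.93×23.3208 = 139.1093.

P = £139.11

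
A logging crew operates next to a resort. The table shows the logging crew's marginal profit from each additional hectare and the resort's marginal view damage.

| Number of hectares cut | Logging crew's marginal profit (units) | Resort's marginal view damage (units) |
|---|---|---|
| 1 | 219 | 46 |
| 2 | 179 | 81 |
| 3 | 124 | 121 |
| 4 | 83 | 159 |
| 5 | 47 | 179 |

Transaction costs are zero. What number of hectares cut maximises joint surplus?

Bargaining reaches the level where marginal profit last exceeds marginal view damage.
That holds through level 3 (124 ≥ 121) but not at 4 (83 < 159).

3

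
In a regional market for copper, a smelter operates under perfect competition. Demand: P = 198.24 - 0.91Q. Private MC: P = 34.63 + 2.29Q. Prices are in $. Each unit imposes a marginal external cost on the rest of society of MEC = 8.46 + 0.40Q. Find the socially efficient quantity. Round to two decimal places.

Social marginal cost = private MC + MEC = 43.09 + 2.69Q.
Set SMC = demand: 43.09 + 2.69Q = 198.24 - 0.91Q → Q* = 43.0972.

Q* = 43.10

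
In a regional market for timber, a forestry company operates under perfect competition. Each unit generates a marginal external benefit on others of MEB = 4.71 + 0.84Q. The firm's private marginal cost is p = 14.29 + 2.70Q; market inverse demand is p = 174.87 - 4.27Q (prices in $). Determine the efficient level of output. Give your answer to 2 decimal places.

Q* = 26.96

Social marginal cost = private MC − MEB = 9.58 + 1.86Q.
Set SMC = demand: 9.58 + 1.86Q = 174.87 - 4.27Q → Q* = 26.9641.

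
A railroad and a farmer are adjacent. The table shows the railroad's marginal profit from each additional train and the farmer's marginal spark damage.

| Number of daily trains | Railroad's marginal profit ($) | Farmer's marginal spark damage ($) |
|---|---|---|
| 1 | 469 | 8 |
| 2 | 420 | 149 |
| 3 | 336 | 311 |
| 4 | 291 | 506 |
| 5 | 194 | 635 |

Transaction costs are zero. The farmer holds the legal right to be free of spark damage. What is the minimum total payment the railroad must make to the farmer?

$468

Efficient level: marginal profit ≥ marginal spark damage through level 3, so k* = 3.
With the farmer holding the right, the railroad must at least compensate total damage at k*: 8 + 149 + 311 = 468.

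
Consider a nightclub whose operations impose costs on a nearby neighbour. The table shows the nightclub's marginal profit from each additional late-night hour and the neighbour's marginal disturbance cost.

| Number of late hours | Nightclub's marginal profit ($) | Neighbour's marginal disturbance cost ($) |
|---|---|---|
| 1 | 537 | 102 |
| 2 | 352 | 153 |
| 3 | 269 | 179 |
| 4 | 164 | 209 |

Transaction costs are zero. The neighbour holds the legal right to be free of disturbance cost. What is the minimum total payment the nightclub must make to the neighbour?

Efficient level: marginal profit ≥ marginal disturbance cost through level 3, so k* = 3.
With the neighbour holding the right, the nightclub must at least compensate total damage at k*: 102 + 153 + 179 = 434.

$434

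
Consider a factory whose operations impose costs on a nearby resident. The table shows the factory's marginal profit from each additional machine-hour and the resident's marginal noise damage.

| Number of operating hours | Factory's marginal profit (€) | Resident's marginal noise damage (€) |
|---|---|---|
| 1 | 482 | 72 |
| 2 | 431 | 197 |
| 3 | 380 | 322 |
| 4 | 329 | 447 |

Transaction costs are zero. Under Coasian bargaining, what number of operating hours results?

Bargaining reaches the level where marginal profit last exceeds marginal noise damage.
That holds through level 3 (380 ≥ 322) but not at 4 (329 < 447).

3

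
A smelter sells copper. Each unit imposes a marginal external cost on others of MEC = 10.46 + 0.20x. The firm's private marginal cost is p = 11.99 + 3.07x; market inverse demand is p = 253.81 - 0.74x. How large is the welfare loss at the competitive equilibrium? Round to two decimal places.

Market equilibrium (private): 11.99 + 3.07x = 253.81 - 0.74x → x_m = 63.4698.
Social marginal cost = private MC + MEC = 22.45 + 3.27x.
Set SMC = demand: 22.45 + 3.27x = 253.81 - 0.74x → x* = 57.6958.
Height of the DWL triangle at x_m is SMC(x_m) − demand(x_m) = MEC(x_m) = 23.1540.
DWL = ½ × 5.7740 × 23.1540 = 66.8456.

DWL = 66.85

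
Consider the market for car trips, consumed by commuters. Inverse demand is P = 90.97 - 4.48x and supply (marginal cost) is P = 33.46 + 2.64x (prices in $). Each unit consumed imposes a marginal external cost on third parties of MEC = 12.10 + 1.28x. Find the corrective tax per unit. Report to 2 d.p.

tax = $19.02 per unit

Social marginal benefit = demand − MEC = 78.87 - 5.76x.
Set SMB = MC: 78.87 - 5.76x = 33.46 + 2.64x → x* = 5.4060.
The Pigouvian tax equals MEC at x*: 12.10 + 1.28×5.4060 = 19.0197.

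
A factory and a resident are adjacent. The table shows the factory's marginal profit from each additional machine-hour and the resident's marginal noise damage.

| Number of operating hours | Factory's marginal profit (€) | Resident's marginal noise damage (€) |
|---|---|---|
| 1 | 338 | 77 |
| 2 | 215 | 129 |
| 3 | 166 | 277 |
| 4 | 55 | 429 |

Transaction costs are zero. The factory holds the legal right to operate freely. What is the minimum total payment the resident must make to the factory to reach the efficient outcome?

Left alone the factory would choose level 4 (marginal profit stays positive).
Efficient level: k* = 2 (marginal profit ≥ marginal noise damage through 2).
The resident must at least cover the factory's forgone profit from cutting 4→2: 166 + 55 = 221.

€221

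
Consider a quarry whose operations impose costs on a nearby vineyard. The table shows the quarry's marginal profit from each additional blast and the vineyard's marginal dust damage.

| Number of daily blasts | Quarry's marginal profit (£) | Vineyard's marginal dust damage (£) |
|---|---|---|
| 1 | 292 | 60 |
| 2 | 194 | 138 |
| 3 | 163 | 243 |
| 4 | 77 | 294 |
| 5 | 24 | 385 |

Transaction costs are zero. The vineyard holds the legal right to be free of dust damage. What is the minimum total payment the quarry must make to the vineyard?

Efficient level: marginal profit ≥ marginal dust damage through level 2, so k* = 2.
With the vineyard holding the right, the quarry must at least compensate total damage at k*: 60 + 138 = 198.

£198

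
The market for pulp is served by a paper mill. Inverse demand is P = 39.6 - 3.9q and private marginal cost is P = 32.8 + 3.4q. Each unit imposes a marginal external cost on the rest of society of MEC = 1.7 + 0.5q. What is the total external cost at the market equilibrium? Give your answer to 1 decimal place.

Market equilibrium (private): 32.8 + 3.4q = 39.6 - 3.9q → q_m = 0.9315.
Total external cost = ∫₀^{q_m} (1.7 + 0.5q) dq = 1.7×0.9315 + ½×0.5×0.9315² = 1.8005.

1.8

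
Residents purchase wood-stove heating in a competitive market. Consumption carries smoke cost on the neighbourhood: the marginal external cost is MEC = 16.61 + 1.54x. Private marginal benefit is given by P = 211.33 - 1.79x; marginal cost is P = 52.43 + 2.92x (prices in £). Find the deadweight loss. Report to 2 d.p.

Market equilibrium (private): 52.43 + 2.92x = 211.33 - 1.79x → x_m = 33.7367.
Social marginal benefit = demand − MEC = 194.72 - 3.33x.
Set SMB = MC: 194.72 - 3.33x = 52.43 + 2.92x → x* = 22.7664.
The welfare-loss triangle has base |x_m − x*| and height MEC(x_m) (the vertical gap between SMB and MC is zero at x* and MEC at x_m).
DWL = ½ × 10.9703 × 68.5646 = 376.0871.

DWL = £376.09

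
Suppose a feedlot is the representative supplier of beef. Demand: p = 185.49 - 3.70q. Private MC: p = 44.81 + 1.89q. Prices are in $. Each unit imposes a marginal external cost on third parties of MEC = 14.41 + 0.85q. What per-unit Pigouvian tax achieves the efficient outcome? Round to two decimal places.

Social marginal cost = private MC + MEC = 59.22 + 2.74q.
Set SMC = demand: 59.22 + 2.74q = 185.49 - 3.70q → q* = 19.6071.
The Pigouvian tax equals MEC at q*: 14.41 + 0.85×19.6071 = 31.0760.

tax = $31.08 per unit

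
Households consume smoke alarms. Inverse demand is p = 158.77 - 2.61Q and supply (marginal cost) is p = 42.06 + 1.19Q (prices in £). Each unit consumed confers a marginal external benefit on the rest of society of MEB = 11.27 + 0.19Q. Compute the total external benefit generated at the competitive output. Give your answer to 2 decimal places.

£435.75

Market equilibrium (private): 42.06 + 1.19Q = 158.77 - 2.61Q → Q_m = 30.7132.
Total external benefit = ∫₀^{Q_m} (11.27 + 0.19Q) dQ = 11.27×30.7132 + ½×0.19×30.7132² = 435.7513.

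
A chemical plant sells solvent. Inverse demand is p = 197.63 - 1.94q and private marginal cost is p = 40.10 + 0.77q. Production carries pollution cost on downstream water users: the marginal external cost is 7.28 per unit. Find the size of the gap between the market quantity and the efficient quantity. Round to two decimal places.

Market equilibrium (private): 40.10 + 0.77q = 197.63 - 1.94q → q_m = 58.1292.
Social marginal cost = private MC + MEC = 47.38 + 0.77q.
Set SMC = demand: 47.38 + 0.77q = 197.63 - 1.94q → q* = 55.4428.
Gap = |58.1292 − 55.4428| = 2.6864.

2.69 units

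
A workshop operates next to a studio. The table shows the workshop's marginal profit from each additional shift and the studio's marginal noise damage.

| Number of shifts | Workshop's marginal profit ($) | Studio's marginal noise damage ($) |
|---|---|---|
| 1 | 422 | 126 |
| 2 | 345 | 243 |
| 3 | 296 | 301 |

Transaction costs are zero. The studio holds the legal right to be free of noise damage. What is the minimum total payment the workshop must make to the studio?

$369

Efficient level: marginal profit ≥ marginal noise damage through level 2, so k* = 2.
With the studio holding the right, the workshop must at least compensate total damage at k*: 126 + 243 = 369.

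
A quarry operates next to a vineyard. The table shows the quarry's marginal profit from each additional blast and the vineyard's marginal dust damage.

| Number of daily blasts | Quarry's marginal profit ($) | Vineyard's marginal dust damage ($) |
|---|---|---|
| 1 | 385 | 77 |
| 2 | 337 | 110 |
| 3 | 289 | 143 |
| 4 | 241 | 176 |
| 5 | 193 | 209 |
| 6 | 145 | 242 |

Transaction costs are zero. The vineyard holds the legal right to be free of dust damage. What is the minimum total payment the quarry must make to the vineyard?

Efficient level: marginal profit ≥ marginal dust damage through level 4, so k* = 4.
With the vineyard holding the right, the quarry must at least compensate total damage at k*: 77 + 110 + 143 + 176 = 506.

$506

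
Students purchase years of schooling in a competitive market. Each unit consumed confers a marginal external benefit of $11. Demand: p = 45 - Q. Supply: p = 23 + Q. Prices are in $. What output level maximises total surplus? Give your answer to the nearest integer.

Social marginal benefit = demand + MEB = 56 - Q.
Set SMB = MC: 56 - Q = 23 + Q → Q* = 16.5000.

Q* = 17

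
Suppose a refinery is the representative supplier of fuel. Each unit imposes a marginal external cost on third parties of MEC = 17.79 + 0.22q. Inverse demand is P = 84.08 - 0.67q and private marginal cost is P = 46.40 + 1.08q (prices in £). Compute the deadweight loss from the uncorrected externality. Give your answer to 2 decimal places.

DWL = £128.80

Market equilibrium (private): 46.40 + 1.08q = 84.08 - 0.67q → q_m = 21.5314.
Social marginal cost = private MC + MEC = 64.19 + 1.30q.
Set SMC = demand: 64.19 + 1.30q = 84.08 - 0.67q → q* = 10.0964.
The welfare-loss triangle has base |q_m − q*| and height MEC(q_m) (the vertical gap between SMC and demand is zero at q* and MEC at q_m).
DWL = ½ × 11.4350 × 22.5269 = 128.7976.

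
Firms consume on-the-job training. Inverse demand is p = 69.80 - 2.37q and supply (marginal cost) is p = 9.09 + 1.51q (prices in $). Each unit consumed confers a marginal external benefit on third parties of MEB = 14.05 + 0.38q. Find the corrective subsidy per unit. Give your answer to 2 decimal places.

subsidy = $22.17 per unit

Social marginal benefit = demand + MEB = 83.85 - 1.99q.
Set SMB = MC: 83.85 - 1.99q = 9.09 + 1.51q → q* = 21.3600.
The Pigouvian subsidy equals MEB at q*: 14.05 + 0.38×21.3600 = 22.1668.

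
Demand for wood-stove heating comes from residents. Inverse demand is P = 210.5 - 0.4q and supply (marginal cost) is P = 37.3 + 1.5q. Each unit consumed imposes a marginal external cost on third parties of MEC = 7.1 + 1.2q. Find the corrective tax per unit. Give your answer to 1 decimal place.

tax = 71.4 per unit

Social marginal benefit = demand − MEC = 203.4 - 1.6q.
Set SMB = MC: 203.4 - 1.6q = 37.3 + 1.5q → q* = 53.5806.
The Pigouvian tax equals MEC at q*: 7.1 + 1.2×53.5806 = 71.3967.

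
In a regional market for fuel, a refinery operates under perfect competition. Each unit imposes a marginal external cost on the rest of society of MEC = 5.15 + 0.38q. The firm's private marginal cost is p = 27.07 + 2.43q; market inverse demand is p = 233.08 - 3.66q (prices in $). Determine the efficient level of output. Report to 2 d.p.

Social marginal cost = private MC + MEC = 32.22 + 2.81q.
Set SMC = demand: 32.22 + 2.81q = 233.08 - 3.66q → q* = 31.0448.

q* = 31.04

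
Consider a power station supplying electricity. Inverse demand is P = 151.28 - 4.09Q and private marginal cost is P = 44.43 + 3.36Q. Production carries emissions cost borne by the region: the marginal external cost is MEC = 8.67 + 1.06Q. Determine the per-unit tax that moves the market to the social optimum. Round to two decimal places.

tax = 20.90 per unit

Social marginal cost = private MC + MEC = 53.10 + 4.42Q.
Set SMC = demand: 53.10 + 4.42Q = 151.28 - 4.09Q → Q* = 11.5370.
The Pigouvian tax equals MEC at Q*: 8.67 + 1.06×11.5370 = 20.8992.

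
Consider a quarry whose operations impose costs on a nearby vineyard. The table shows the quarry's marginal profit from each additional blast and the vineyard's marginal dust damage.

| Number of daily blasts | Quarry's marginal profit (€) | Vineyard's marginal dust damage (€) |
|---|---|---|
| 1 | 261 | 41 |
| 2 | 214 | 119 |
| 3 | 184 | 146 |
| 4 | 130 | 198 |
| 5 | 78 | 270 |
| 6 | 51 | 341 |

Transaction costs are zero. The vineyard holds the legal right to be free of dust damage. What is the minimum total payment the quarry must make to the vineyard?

Efficient level: marginal profit ≥ marginal dust damage through level 3, so k* = 3.
With the vineyard holding the right, the quarry must at least compensate total damage at k*: 41 + 119 + 146 = 306.

€306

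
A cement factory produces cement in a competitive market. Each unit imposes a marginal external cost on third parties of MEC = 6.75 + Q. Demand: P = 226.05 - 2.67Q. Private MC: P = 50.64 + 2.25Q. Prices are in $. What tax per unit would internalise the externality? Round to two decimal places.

Social marginal cost = private MC + MEC = 57.39 + 3.25Q.
Set SMC = demand: 57.39 + 3.25Q = 226.05 - 2.67Q → Q* = 28.4899.
The Pigouvian tax equals MEC at Q*: 6.75 + 1.00×28.4899 = 35.2399.

tax = $35.24 per unit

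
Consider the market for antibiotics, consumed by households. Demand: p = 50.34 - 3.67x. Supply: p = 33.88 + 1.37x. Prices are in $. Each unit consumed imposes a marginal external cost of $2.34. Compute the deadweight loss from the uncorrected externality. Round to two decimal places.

Market equilibrium (private): 33.88 + 1.37x = 50.34 - 3.67x → x_m = 3.2659.
Social marginal benefit = demand − MEC = 48.00 - 3.67x.
Set SMB = MC: 48.00 - 3.67x = 33.88 + 1.37x → x* = 2.8016.
The welfare-loss triangle has base |x_m − x*| and height MEC(x_m) (the vertical gap between SMB and MC is zero at x* and MEC at x_m).
DWL = ½ × 0.4643 × 2.3400 = 0.5432.

DWL = $0.54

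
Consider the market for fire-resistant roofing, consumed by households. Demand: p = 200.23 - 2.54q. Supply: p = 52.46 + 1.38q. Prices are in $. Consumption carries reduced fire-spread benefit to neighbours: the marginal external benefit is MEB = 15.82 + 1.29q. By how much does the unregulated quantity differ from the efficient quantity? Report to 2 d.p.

24.51 units

Market equilibrium (private): 52.46 + 1.38q = 200.23 - 2.54q → q_m = 37.6964.
Social marginal benefit = demand + MEB = 216.05 - 1.25q.
Set SMB = MC: 216.05 - 1.25q = 52.46 + 1.38q → q* = 62.2015.
Gap = |37.6964 − 62.2015| = 24.5051.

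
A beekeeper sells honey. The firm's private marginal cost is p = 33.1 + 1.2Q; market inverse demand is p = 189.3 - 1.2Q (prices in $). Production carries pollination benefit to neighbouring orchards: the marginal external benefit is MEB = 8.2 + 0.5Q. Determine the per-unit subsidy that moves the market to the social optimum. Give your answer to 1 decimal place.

Social marginal cost = private MC − MEB = 24.9 + 0.7Q.
Set SMC = demand: 24.9 + 0.7Q = 189.3 - 1.2Q → Q* = 86.5263.
The Pigouvian subsidy equals MEB at Q*: 8.2 + 0.5×86.5263 = 51.4632.

subsidy = $51.5 per unit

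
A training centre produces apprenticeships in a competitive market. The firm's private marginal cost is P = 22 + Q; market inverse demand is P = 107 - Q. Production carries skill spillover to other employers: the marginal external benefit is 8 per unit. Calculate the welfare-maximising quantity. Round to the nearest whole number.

Social marginal cost = private MC − MEB = 14 + Q.
Set SMC = demand: 14 + Q = 107 - Q → Q* = 46.5000.

Q* = 47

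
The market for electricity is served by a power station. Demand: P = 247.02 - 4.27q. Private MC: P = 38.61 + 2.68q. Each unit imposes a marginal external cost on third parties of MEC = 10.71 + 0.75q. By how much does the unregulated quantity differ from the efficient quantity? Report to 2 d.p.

4.31 units

Market equilibrium (private): 38.61 + 2.68q = 247.02 - 4.27q → q_m = 29.9871.
Social marginal cost = private MC + MEC = 49.32 + 3.43q.
Set SMC = demand: 49.32 + 3.43q = 247.02 - 4.27q → q* = 25.6753.
Gap = |29.9871 − 25.6753| = 4.3118.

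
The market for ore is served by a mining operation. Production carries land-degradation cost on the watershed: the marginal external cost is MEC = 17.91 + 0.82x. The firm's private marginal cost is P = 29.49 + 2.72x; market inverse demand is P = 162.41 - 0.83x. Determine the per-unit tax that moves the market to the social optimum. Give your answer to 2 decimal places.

tax = 39.49 per unit

Social marginal cost = private MC + MEC = 47.40 + 3.54x.
Set SMC = demand: 47.40 + 3.54x = 162.41 - 0.83x → x* = 26.3181.
The Pigouvian tax equals MEC at x*: 17.91 + 0.82×26.3181 = 39.4908.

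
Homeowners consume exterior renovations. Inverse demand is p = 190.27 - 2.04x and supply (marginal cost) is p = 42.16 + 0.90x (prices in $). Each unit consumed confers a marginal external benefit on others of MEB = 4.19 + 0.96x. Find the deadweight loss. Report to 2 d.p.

Market equilibrium (private): 42.16 + 0.90x = 190.27 - 2.04x → x_m = 50.3776.
Social marginal benefit = demand + MEB = 194.46 - 1.08x.
Set SMB = MC: 194.46 - 1.08x = 42.16 + 0.90x → x* = 76.9192.
The welfare-loss triangle has base |x_m − x*| and height MEB(x_m) (the vertical gap between SMB and MC is zero at x* and MEB at x_m).
DWL = ½ × 26.5416 × 52.5524 = 697.4124.

DWL = $697.41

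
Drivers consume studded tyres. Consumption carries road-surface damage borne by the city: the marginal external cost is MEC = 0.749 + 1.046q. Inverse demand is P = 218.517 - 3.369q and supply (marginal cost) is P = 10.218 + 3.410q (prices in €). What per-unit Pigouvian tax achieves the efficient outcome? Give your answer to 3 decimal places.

tax = €28.493 per unit

Social marginal benefit = demand − MEC = 217.768 - 4.415q.
Set SMB = MC: 217.768 - 4.415q = 10.218 + 3.410q → q* = 26.5240.
The Pigouvian tax equals MEC at q*: 0.749 + 1.046×26.5240 = 28.4931.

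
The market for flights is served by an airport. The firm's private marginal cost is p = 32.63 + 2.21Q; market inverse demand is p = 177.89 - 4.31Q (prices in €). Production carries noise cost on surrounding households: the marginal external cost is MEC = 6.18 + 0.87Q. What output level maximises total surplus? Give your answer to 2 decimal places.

Q* = 18.82

Social marginal cost = private MC + MEC = 38.81 + 3.08Q.
Set SMC = demand: 38.81 + 3.08Q = 177.89 - 4.31Q → Q* = 18.8200.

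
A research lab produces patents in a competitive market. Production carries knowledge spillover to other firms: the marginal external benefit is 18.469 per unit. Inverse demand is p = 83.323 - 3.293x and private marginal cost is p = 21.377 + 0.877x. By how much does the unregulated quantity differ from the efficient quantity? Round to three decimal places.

Market equilibrium (private): 21.377 + 0.877x = 83.323 - 3.293x → x_m = 14.8552.
Social marginal cost = private MC − MEB = 2.908 + 0.877x.
Set SMC = demand: 2.908 + 0.877x = 83.323 - 3.293x → x* = 19.2842.
Gap = |14.8552 − 19.2842| = 4.4290.

4.429 units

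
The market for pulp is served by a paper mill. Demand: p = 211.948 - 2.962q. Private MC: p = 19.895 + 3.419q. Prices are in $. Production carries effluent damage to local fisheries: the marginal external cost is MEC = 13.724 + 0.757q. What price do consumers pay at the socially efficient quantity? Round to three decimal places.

P = $137.948

Social marginal cost = private MC + MEC = 33.619 + 4.176q.
Set SMC = demand: 33.619 + 4.176q = 211.948 - 2.962q → q* = 24.9830.
Consumer price on the demand curve at q*: 211.948 − 2.962×24.9830 = 137.9484.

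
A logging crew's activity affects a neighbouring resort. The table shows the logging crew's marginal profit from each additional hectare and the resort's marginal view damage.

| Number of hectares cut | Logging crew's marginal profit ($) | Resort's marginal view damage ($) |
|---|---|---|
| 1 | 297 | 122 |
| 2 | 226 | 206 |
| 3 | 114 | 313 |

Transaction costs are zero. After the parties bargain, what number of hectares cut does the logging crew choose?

Bargaining reaches the level where marginal profit last exceeds marginal view damage.
That holds through level 2 (226 ≥ 206) but not at 3 (114 < 313).

2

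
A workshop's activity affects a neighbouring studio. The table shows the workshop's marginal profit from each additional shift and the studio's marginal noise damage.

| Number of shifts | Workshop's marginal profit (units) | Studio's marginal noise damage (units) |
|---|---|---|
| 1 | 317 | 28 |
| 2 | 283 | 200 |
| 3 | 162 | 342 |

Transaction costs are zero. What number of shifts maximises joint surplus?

Bargaining reaches the level where marginal profit last exceeds marginal noise damage.
That holds through level 2 (283 ≥ 200) but not at 3 (162 < 342).

2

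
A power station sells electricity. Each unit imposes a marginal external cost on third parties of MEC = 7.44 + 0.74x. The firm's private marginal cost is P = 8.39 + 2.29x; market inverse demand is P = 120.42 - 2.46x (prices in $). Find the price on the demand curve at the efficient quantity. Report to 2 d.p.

Social marginal cost = private MC + MEC = 15.83 + 3.03x.
Set SMC = demand: 15.83 + 3.03x = 120.42 - 2.46x → x* = 19.0510.
Consumer price on the demand curve at x*: 120.42 − 2.46×19.0510 = 73.5545.

P = $73.55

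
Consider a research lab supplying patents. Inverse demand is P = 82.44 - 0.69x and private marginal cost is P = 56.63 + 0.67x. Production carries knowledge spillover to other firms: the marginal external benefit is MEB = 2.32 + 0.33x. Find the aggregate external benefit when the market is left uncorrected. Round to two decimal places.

103.46

Market equilibrium (private): 56.63 + 0.67x = 82.44 - 0.69x → x_m = 18.9779.
Total external benefit = ∫₀^{x_m} (2.32 + 0.33x) dx = 2.32×18.9779 + ½×0.33×18.9779² = 103.4552.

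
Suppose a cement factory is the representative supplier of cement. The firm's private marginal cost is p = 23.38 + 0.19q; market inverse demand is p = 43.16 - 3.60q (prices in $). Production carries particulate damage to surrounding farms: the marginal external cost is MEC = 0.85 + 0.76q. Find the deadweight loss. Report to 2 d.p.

Market equilibrium (private): 23.38 + 0.19q = 43.16 - 3.60q → q_m = 5.2190.
Social marginal cost = private MC + MEC = 24.23 + 0.95q.
Set SMC = demand: 24.23 + 0.95q = 43.16 - 3.60q → q* = 4.1604.
The loss is the area between SMC and demand from q* to q_m; with linear curves that's a triangle of height MEC(q_m).
DWL = ½ × 1.0586 × 4.8164 = 2.5493.

DWL = $2.55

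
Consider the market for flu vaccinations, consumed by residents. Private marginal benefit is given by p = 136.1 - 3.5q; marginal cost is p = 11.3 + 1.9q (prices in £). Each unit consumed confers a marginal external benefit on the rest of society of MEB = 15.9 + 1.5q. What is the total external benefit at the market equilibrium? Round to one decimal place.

Market equilibrium (private): 11.3 + 1.9q = 136.1 - 3.5q → q_m = 23.1111.
Total external benefit = ∫₀^{q_m} (15.9 + 1.5q) dq = 15.9×23.1111 + ½×1.5×23.1111² = 768.0587.

£768.1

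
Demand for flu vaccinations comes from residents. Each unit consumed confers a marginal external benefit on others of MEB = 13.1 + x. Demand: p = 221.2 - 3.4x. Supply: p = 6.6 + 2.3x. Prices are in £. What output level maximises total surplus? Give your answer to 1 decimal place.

x* = 48.4

Social marginal benefit = demand + MEB = 234.3 - 2.4x.
Set SMB = MC: 234.3 - 2.4x = 6.6 + 2.3x → x* = 48.4468.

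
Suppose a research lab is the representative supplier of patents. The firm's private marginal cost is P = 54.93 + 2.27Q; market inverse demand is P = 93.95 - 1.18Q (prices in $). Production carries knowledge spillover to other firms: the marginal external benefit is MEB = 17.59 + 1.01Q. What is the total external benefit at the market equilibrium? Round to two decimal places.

$263.54

Market equilibrium (private): 54.93 + 2.27Q = 93.95 - 1.18Q → Q_m = 11.3101.
Total external benefit = ∫₀^{Q_m} (17.59 + 1.01Q) dQ = 17.59×11.3101 + ½×1.01×11.3101² = 263.5434.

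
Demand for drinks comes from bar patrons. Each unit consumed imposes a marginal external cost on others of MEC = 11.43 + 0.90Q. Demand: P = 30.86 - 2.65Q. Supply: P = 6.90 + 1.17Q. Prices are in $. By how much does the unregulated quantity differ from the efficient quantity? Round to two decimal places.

Market equilibrium (private): 6.90 + 1.17Q = 30.86 - 2.65Q → Q_m = 6.2723.
Social marginal benefit = demand − MEC = 19.43 - 3.55Q.
Set SMB = MC: 19.43 - 3.55Q = 6.90 + 1.17Q → Q* = 2.6547.
Gap = |6.2723 − 2.6547| = 3.6176.

3.62 units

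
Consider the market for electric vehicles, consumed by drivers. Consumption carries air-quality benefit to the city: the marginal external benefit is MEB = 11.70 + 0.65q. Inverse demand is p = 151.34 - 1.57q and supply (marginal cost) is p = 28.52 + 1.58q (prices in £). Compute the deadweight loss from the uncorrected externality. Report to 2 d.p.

DWL = £274.45

Market equilibrium (private): 28.52 + 1.58q = 151.34 - 1.57q → q_m = 38.9905.
Social marginal benefit = demand + MEB = 163.04 - 0.92q.
Set SMB = MC: 163.04 - 0.92q = 28.52 + 1.58q → q* = 53.8080.
The loss is the area between SMB and MC from q* to q_m; with linear curves that's a triangle of height MEB(q_m).
DWL = ½ × 14.8175 × 37.0438 = 274.4483.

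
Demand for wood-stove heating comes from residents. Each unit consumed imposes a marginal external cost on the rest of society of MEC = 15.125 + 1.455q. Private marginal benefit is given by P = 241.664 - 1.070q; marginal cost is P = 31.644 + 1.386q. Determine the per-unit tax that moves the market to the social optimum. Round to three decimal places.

Social marginal benefit = demand − MEC = 226.539 - 2.525q.
Set SMB = MC: 226.539 - 2.525q = 31.644 + 1.386q → q* = 49.8325.
The Pigouvian tax equals MEC at q*: 15.125 + 1.455×49.8325 = 87.6313.

tax = 87.631 per unit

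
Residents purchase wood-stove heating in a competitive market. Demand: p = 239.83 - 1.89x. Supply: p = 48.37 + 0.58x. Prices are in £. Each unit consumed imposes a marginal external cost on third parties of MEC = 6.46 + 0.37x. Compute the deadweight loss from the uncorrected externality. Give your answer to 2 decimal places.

DWL = £217.40

Market equilibrium (private): 48.37 + 0.58x = 239.83 - 1.89x → x_m = 77.5142.
Social marginal benefit = demand − MEC = 233.37 - 2.26x.
Set SMB = MC: 233.37 - 2.26x = 48.37 + 0.58x → x* = 65.1408.
Between x* and x_m the wedge MC − SMB runs linearly from 0 to MEC(x_m), so the loss is a triangle.
DWL = ½ × 12.3734 × 35.1402 = 217.4019.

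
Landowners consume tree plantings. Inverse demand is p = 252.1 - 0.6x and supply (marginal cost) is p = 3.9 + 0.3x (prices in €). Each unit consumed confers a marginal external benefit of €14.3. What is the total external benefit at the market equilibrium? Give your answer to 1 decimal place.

Market equilibrium (private): 3.9 + 0.3x = 252.1 - 0.6x → x_m = 275.7778.
Total external benefit = MEB × x_m = 14.3 × 275.7778 = 3943.6225.

€3943.6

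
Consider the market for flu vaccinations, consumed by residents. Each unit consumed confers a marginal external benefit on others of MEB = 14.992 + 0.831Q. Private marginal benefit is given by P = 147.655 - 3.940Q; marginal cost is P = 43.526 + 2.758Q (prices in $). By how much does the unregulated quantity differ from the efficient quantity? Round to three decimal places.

Market equilibrium (private): 43.526 + 2.758Q = 147.655 - 3.940Q → Q_m = 15.5463.
Social marginal benefit = demand + MEB = 162.647 - 3.109Q.
Set SMB = MC: 162.647 - 3.109Q = 43.526 + 2.758Q → Q* = 20.3036.
Gap = |15.5463 − 20.3036| = 4.7573.

4.757 units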